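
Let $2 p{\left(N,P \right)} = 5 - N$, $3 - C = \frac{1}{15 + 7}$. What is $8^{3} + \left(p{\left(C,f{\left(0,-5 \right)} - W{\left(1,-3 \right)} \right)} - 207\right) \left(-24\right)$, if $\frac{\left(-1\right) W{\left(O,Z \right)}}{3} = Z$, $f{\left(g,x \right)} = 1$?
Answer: $\frac{60010}{11} \approx 5455.5$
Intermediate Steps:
$W{\left(O,Z \right)} = - 3 Z$
$C = \frac{65}{22}$ ($C = 3 - \frac{1}{15 + 7} = 3 - \frac{1}{22} = \frac{65}{22} \approx 2.9545$)
$p{\left(N,P \right)} = \frac{5}{2} - \frac{N}{2}$ ($p{\left(N,P \right)} = \frac{5 - N}{2} = \frac{5}{2} - \frac{N}{2}$)
$8^{3} + \left(p{\left(C,f{\left(0,-5 \right)} - W{\left(1,-3 \right)} \right)} - 207\right) \left(-24\right) = 8^{3} + \left(\left(\frac{5}{2} - \frac{65}{44}\right) - 207\right) \left(-24\right) = 512 + \left(\left(\frac{5}{2} - \frac{65}{44}\right) - 207\right) \left(-24\right) = 512 + \left(\frac{45}{44} - 207\right) \left(-24\right) = 512 - - \frac{54378}{11} = 512 + \frac{54378}{11} = \frac{60010}{11}$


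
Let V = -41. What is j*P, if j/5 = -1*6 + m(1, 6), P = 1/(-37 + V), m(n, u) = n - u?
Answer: 55/78 ≈ 0.70513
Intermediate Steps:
P = -1/78 (P = 1/(-37 - 41) = 1/(-78) = -1/78 ≈ -0.012821)
j = -55 (j = 5*(-1*6 + (1 - 1*6)) = 5*(-6 + (1 - 6)) = 5*(-6 - 5) = 5*(-11) = -55)
j*P = -55*(-1/78) = 55/78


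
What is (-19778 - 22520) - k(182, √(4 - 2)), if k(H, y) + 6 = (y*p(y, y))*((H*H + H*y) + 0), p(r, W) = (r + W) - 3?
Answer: -173696 + 98644*√2 ≈ -34192.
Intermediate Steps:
p(r, W) = -3 + W + r (p(r, W) = (W + r) - 3 = -3 + W + r)
k(H, y) = -6 + y*(-3 + 2*y)*(H² + H*y) (k(H, y) = -6 + (y*(-3 + y + y))*((H*H + H*y) + 0) = -6 + (y*(-3 + 2*y))*((H² + H*y) + 0) = -6 + (y*(-3 + 2*y))*(H² + H*y) = -6 + y*(-3 + 2*y)*(H² + H*y))
(-19778 - 22520) - k(182, √(4 - 2)) = (-19778 - 22520) - (-6 + 182*(√(4 - 2))²*(-3 + 2*√(4 - 2)) + √(4 - 2)*182²*(-3 + 2*√(4 - 2))) = -42298 - (-6 + 182*(√2)²*(-3 + 2*√2) + √2*33124*(-3 + 2*√2)) = -42298 - (-6 + 182*2*(-3 + 2*√2) + 33124*√2*(-3 + 2*√2)) = -42298 - (-6 + (-1092 + 728*√2) + 33124*√2*(-3 + 2*√2)) = -42298 - (-1098 + 728*√2 + 33124*√2*(-3 + 2*√2)) = -42298 + (1098 - 728*√2 - 33124*√2*(-3 + 2*√2)) = -41200 - 728*√2 - 33124*√2*(-3 + 2*√2)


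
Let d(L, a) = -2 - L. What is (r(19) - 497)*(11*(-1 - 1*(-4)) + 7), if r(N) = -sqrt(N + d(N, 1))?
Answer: -19880 - 40*I*sqrt(2) ≈ -19880.0 - 56.569*I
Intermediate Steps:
r(N) = -I*sqrt(2) (r(N) = -sqrt(N + (-2 - N)) = -sqrt(-2) = -I*sqrt(2))
(r(19) - 497)*(11*(-1 - 1*(-4)) + 7) = (-I*sqrt(2) - 497)*(11*(-1 - 1*(-4)) + 7) = (-497 - I*sqrt(2))*(11*(-1 + 4) + 7) = (-497 - I*sqrt(2))*(11*3 + 7) = (-497 - I*sqrt(2))*(33 + 7) = (-497 - I*sqrt(2))*40 = -19880 - 40*I*sqrt(2)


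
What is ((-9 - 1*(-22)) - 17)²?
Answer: 16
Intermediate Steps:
((-9 - 1*(-22)) - 17)² = ((-9 + 22) - 17)² = (13 - 17)² = (-4)² = 16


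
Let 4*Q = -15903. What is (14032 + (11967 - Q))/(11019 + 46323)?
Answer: 119899/229368 ≈ 0.52274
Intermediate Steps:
Q = -15903/4 (Q = (¼)*(-15903) = -15903/4 ≈ -3975.8)
(14032 + (11967 - Q))/(11019 + 46323) = (14032 + (11967 - 1*(-15903/4)))/(11019 + 46323) = (14032 + (11967 + 15903/4))/57342 = (14032 + 63771/4)*(1/57342) = (119899/4)*(1/57342) = 119899/229368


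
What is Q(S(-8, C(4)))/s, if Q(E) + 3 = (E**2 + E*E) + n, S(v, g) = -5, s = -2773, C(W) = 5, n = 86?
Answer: -133/2773 ≈ -0.047962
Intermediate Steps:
Q(E) = 83 + 2*E**2 (Q(E) = -3 + ((E**2 + E*E) + 86) = -3 + ((E**2 + E**2) + 86) = -3 + (2*E**2 + 86) = -3 + (86 + 2*E**2) = 83 + 2*E**2)
Q(S(-8, C(4)))/s = (83 + 2*(-5)**2)/(-2773) = (83 + 2*25)*(-1/2773) = (83 + 50)*(-1/2773) = 133*(-1/2773) = -133/2773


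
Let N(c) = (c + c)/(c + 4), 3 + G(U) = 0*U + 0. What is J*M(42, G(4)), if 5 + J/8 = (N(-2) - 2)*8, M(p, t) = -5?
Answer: 1480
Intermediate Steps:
G(U) = -3 (G(U) = -3 + (0*U + 0) = -3 + (0 + 0) = -3 + 0 = -3)
N(c) = 2*c/(4 + c) (N(c) = (2*c)/(4 + c) = 2*c/(4 + c))
J = -296 (J = -40 + 8*((2*(-2)/(4 - 2) - 2)*8) = -40 + 8*((2*(-2)/2 - 2)*8) = -40 + 8*((2*(-2)*(½) - 2)*8) = -40 + 8*((-2 - 2)*8) = -40 + 8*(-4*8) = -40 + 8*(-32) = -40 - 256 = -296)
J*M(42, G(4)) = -296*(-5) = 1480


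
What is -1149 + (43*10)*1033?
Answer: 443041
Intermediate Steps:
-1149 + (43*10)*1033 = -1149 + 430*1033 = -1149 + 444190 = 443041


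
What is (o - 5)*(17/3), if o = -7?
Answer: -68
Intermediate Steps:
(o - 5)*(17/3) = (-7 - 5)*(17/3) = -204/3 = -12*17/3 = -68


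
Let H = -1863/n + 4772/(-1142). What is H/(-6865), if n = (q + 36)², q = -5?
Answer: 3356719/3767038315 ≈ 0.00089108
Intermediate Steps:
n = 961 (n = (-5 + 36)² = 31² = 961)
H = -3356719/548731 (H = -1863/961 + 4772/(-1142) = -1863*1/961 + 4772*(-1/1142) = -1863/961 - 2386/571 = -3356719/548731 ≈ -6.1172)
H/(-6865) = -3356719/548731/(-6865) = -3356719/548731*(-1/6865) = 3356719/3767038315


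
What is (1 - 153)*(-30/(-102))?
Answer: -760/17 ≈ -44.706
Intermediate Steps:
(1 - 153)*(-30/(-102)) = -(-4560)*(-1)/102 = -152*5/17 = -760/17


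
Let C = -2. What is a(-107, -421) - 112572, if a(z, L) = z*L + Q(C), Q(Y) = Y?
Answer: -67527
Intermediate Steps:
a(z, L) = -2 + L*z (a(z, L) = z*L - 2 = L*z - 2 = -2 + L*z)
a(-107, -421) - 112572 = (-2 - 421*(-107)) - 112572 = (-2 + 45047) - 112572 = 45045 - 112572 = -67527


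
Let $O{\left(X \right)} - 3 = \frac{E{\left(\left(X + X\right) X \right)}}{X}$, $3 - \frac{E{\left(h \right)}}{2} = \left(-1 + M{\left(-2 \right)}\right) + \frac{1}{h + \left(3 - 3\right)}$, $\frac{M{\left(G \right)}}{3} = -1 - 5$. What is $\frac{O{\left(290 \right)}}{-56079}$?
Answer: $- \frac{76867399}{1367710731000} \approx -5.6201 \cdot 10^{-5}$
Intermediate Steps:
$M{\left(G \right)} = -18$ ($M{\left(G \right)} = 3 \left(-1 - 5\right) = 3 \left(-6\right) = -18$)
$E{\left(h \right)} = 44 - \frac{2}{h}$ ($E{\left(h \right)} = 6 - 2 \left(\left(-1 - 18\right) + \frac{1}{h + \left(3 - 3\right)}\right) = 6 - 2 \left(-19 + \frac{1}{h + 0}\right) = 6 - 2 \left(-19 + \frac{1}{h}\right) = 6 + \left(38 - \frac{2}{h}\right) = 44 - \frac{2}{h}$)
$O{\left(X \right)} = 3 + \frac{44 - \frac{1}{X^{2}}}{X}$ ($O{\left(X \right)} = 3 + \frac{44 - \frac{2}{\left(X + X\right) X}}{X} = 3 + \frac{44 - \frac{2}{2 X X}}{X} = 3 + \frac{44 - \frac{2}{2 X^{2}}}{X} = 3 + \frac{44 - 2 \frac{1}{2 X^{2}}}{X} = 3 + \frac{44 - \frac{1}{X^{2}}}{X}$)
$\frac{O{\left(290 \right)}}{-56079} = \frac{3 - \frac{1}{24389000} + \frac{44}{290}}{-56079} = \left(3 - \frac{1}{24389000} + 44 \cdot \frac{1}{290}\right) \left(- \frac{1}{56079}\right) = \left(3 - \frac{1}{24389000} + \frac{22}{145}\right) \left(- \frac{1}{56079}\right) = \frac{76867399}{24389000} \left(- \frac{1}{56079}\right) = - \frac{76867399}{1367710731000}$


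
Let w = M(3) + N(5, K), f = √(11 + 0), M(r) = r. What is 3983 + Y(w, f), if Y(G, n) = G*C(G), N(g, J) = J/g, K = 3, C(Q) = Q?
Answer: 99899/25 ≈ 3996.0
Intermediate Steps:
f = √11 ≈ 3.3166
w = 18/5 (w = 3 + 3/5 = 3 + 3*(⅕) = 3 + ⅗ = 18/5 ≈ 3.6000)
Y(G, n) = G² (Y(G, n) = G*G = G²)
3983 + Y(w, f) = 3983 + (18/5)² = 3983 + 324/25 = 99899/25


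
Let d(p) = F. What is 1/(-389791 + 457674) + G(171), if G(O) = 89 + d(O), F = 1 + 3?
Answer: 6313120/67883 ≈ 93.000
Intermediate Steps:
F = 4
d(p) = 4
G(O) = 93 (G(O) = 89 + 4 = 93)
1/(-389791 + 457674) + G(171) = 1/(-389791 + 457674) + 93 = 1/67883 + 93 = 6313120/67883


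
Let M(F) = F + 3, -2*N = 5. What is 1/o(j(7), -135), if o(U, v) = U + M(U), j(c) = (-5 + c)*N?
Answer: -⅐ ≈ -0.14286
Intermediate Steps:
N = -5/2 (N = -½*5 = -5/2 ≈ -2.5000)
M(F) = 3 + F
j(c) = 25/2 - 5*c/2 (j(c) = (-5 + c)*(-5/2) = 25/2 - 5*c/2)
o(U, v) = 3 + 2*U (o(U, v) = U + (3 + U) = 3 + 2*U)
1/o(j(7), -135) = 1/(3 + 2*(25/2 - 5/2*7)) = 1/(3 + 2*(25/2 - 35/2)) = 1/(3 + 2*(-5)) = 1/(3 - 10) = 1/(-7) = -⅐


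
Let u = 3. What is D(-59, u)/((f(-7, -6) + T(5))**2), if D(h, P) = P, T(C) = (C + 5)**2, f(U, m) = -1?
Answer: 1/3267 ≈ 0.00030609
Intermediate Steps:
T(C) = (5 + C)**2
D(-59, u)/((f(-7, -6) + T(5))**2) = 3/((-1 + (5 + 5)**2)**2) = 3/((-1 + 10**2)**2) = 3/((-1 + 100)**2) = 3/(99**2) = 3/9801 = 3*(1/9801) = 1/3267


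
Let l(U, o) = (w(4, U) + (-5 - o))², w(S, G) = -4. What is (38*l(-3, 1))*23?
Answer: 87400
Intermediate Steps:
l(U, o) = (-9 - o)² (l(U, o) = (-4 + (-5 - o))² = (-9 - o)²)
(38*l(-3, 1))*23 = (38*(9 + 1)²)*23 = (38*10²)*23 = (38*100)*23 = 3800*23 = 87400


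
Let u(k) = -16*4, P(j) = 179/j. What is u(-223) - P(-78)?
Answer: -4813/78 ≈ -61.705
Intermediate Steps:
u(k) = -64
u(-223) - P(-78) = -64 - 179/(-78) = -64 - 179*(-1)/78 = -64 - 1*(-179/78) = -64 + 179/78 = -4813/78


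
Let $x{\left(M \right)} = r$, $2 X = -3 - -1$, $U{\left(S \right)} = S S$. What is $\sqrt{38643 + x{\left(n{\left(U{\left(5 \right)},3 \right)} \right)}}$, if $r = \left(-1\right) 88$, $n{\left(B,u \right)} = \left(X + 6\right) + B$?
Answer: $\sqrt{38555} \approx 196.35$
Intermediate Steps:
$U{\left(S \right)} = S^{2}$
$X = -1$ ($X = \frac{-3 - -1}{2} = \frac{-3 + 1}{2} = \frac{1}{2} \left(-2\right) = -1$)
$n{\left(B,u \right)} = 5 + B$ ($n{\left(B,u \right)} = \left(-1 + 6\right) + B = 5 + B$)
$r = -88$
$x{\left(M \right)} = -88$
$\sqrt{38643 + x{\left(n{\left(U{\left(5 \right)},3 \right)} \right)}} = \sqrt{38643 - 88} = \sqrt{38555}$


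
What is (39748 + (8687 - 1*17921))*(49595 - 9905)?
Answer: 1211100660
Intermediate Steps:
(39748 + (8687 - 1*17921))*(49595 - 9905) = (39748 + (8687 - 17921))*39690 = (39748 - 9234)*39690 = 30514*39690 = 1211100660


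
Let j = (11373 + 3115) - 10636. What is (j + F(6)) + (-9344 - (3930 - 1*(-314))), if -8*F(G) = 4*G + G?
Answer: -38959/4 ≈ -9739.8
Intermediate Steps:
j = 3852 (j = 14488 - 10636 = 3852)
F(G) = -5*G/8 (F(G) = -(4*G + G)/8 = -5*G/8)
(j + F(6)) + (-9344 - (3930 - 1*(-314))) = (3852 - 5/8*6) + (-9344 - (3930 - 1*(-314))) = (3852 - 15/4) + (-9344 - (3930 + 314)) = 15393/4 + (-9344 - 1*4244) = 15393/4 + (-9344 - 4244) = 15393/4 - 13588 = -38959/4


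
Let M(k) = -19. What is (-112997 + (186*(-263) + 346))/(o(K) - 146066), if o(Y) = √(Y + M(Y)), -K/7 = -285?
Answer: 11799868777/10667637190 + 161569*√494/10667637190 ≈ 1.1065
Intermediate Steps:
K = 1995 (K = -7*(-285) = 1995)
o(Y) = √(-19 + Y) (o(Y) = √(Y - 19) = √(-19 + Y))
(-112997 + (186*(-263) + 346))/(o(K) - 146066) = (-112997 + (186*(-263) + 346))/(√(-19 + 1995) - 146066) = (-112997 + (-48918 + 346))/(√1976 - 146066) = (-112997 - 48572)/(2*√494 - 146066) = -161569/(-146066 + 2*√494)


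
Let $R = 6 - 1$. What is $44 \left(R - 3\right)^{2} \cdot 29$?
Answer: $5104$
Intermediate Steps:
$R = 5$ ($R = 6 - 1 = 5$)
$44 \left(R - 3\right)^{2} \cdot 29 = 44 \left(5 - 3\right)^{2} \cdot 29 = 44 \cdot 2^{2} \cdot 29 = 44 \cdot 4 \cdot 29 = 176 \cdot 29 = 5104$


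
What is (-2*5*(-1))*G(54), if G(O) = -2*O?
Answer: -1080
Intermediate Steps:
(-2*5*(-1))*G(54) = (-2*5*(-1))*(-2*54) = -10*(-1)*(-108) = 10*(-108) = -1080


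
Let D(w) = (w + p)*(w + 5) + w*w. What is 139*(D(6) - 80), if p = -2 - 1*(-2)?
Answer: 3058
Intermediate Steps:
p = 0 (p = -2 + 2 = 0)
D(w) = w² + w*(5 + w) (D(w) = (w + 0)*(w + 5) + w*w = w*(5 + w) + w² = w² + w*(5 + w))
139*(D(6) - 80) = 139*(6*(5 + 2*6) - 80) = 139*(6*(5 + 12) - 80) = 139*(6*17 - 80) = 139*(102 - 80) = 139*22 = 3058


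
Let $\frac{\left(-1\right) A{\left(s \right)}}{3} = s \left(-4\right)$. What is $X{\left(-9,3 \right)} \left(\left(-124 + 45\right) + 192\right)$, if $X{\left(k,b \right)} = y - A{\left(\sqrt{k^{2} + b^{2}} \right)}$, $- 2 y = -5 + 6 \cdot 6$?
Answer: $- \frac{3503}{2} - 4068 \sqrt{10} \approx -14616.0$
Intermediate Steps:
$A{\left(s \right)} = 12 s$ ($A{\left(s \right)} = - 3 s \left(-4\right) = - 3 \left(- 4 s\right) = 12 s$)
$y = - \frac{31}{2}$ ($y = - \frac{-5 + 6 \cdot 6}{2} = - \frac{-5 + 36}{2} = \left(- \frac{1}{2}\right) 31 = - \frac{31}{2} \approx -15.5$)
$X{\left(k,b \right)} = - \frac{31}{2} - 12 \sqrt{b^{2} + k^{2}}$ ($X{\left(k,b \right)} = - \frac{31}{2} - 12 \sqrt{k^{2} + b^{2}} = - \frac{31}{2} - 12 \sqrt{b^{2} + k^{2}}$)
$X{\left(-9,3 \right)} \left(\left(-124 + 45\right) + 192\right) = \left(- \frac{31}{2} - 12 \sqrt{3^{2} + \left(-9\right)^{2}}\right) \left(\left(-124 + 45\right) + 192\right) = \left(- \frac{31}{2} - 12 \sqrt{9 + 81}\right) \left(-79 + 192\right) = \left(- \frac{31}{2} - 12 \sqrt{90}\right) 113 = \left(- \frac{31}{2} - 12 \cdot 3 \sqrt{10}\right) 113 = \left(- \frac{31}{2} - 36 \sqrt{10}\right) 113 = - \frac{3503}{2} - 4068 \sqrt{10}$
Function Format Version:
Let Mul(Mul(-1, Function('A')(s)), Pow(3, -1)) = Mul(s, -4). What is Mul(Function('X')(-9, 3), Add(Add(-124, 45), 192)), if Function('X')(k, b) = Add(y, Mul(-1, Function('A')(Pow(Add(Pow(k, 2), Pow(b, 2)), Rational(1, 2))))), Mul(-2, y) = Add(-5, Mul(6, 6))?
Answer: Add(Rational(-3503, 2), Mul(-4068, Pow(10, Rational(1, 2)))) ≈ -14616.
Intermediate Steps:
Function('A')(s) = Mul(12, s) (Function('A')(s) = Mul(-3, Mul(s, -4)) = Mul(-3, Mul(-4, s)) = Mul(12, s))
y = Rational(-31, 2) (y = Mul(Rational(-1, 2), Add(-5, Mul(6, 6))) = Mul(Rational(-1, 2), Add(-5, 36)) = Mul(Rational(-1, 2), 31) = Rational(-31, 2) ≈ -15.500)
Function('X')(k, b) = Add(Rational(-31, 2), Mul(-12, Pow(Add(Pow(b, 2), Pow(k, 2)), Rational(1, 2)))) (Function('X')(k, b) = Add(Rational(-31, 2), Mul(-1, Mul(12, Pow(Add(Pow(k, 2), Pow(b, 2)), Rational(1, 2))))) = Add(Rational(-31, 2), Mul(-1, Mul(12, Pow(Add(Pow(b, 2), Pow(k, 2)), Rational(1, 2))))) = Add(Rational(-31, 2), Mul(-12, Pow(Add(Pow(b, 2), Pow(k, 2)), Rational(1, 2)))))
Mul(Function('X')(-9, 3), Add(Add(-124, 45), 192)) = Mul(Add(Rational(-31, 2), Mul(-12, Pow(Add(Pow(3, 2), Pow(-9, 2)), Rational(1, 2)))), Add(Add(-124, 45), 192)) = Mul(Add(Rational(-31, 2), Mul(-12, Pow(Add(9, 81), Rational(1, 2)))), Add(-79, 192)) = Mul(Add(Rational(-31, 2), Mul(-12, Pow(90, Rational(1, 2)))), 113) = Mul(Add(Rational(-31, 2), Mul(-12, Mul(3, Pow(10, Rational(1, 2))))), 113) = Mul(Add(Rational(-31, 2), Mul(-36, Pow(10, Rational(1, 2)))), 113) = Add(Rational(-3503, 2), Mul(-4068, Pow(10, Rational(1, 2))))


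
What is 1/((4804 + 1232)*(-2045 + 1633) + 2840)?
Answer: -1/2483992 ≈ -4.0258e-7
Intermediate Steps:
1/((4804 + 1232)*(-2045 + 1633) + 2840) = 1/(6036*(-412) + 2840) = 1/(-2486832 + 2840) = 1/(-2483992) = -1/2483992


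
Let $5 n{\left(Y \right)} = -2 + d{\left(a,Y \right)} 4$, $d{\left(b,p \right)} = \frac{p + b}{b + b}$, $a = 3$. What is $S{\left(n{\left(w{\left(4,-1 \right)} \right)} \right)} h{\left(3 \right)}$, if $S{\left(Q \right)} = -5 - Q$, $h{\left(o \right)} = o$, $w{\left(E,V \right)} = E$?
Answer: $- \frac{83}{5} \approx -16.6$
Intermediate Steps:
$d{\left(b,p \right)} = \frac{b + p}{2 b}$
$n{\left(Y \right)} = \frac{2 Y}{15}$ ($n{\left(Y \right)} = \frac{-2 + \frac{3 + Y}{2 \cdot 3} \cdot 4}{5} = \frac{-2 + \frac{1}{2} \cdot \frac{1}{3} \left(3 + Y\right) 4}{5} = \frac{-2 + \left(\frac{1}{2} + \frac{Y}{6}\right) 4}{5} = \frac{-2 + \left(2 + \frac{2 Y}{3}\right)}{5} = \frac{\frac{2}{3} Y}{5} = \frac{2 Y}{15}$)
$S{\left(n{\left(w{\left(4,-1 \right)} \right)} \right)} h{\left(3 \right)} = \left(-5 - \frac{2}{15} \cdot 4\right) 3 = \left(-5 - \frac{8}{15}\right) 3 = \left(- \frac{83}{15}\right) 3 = - \frac{83}{5}$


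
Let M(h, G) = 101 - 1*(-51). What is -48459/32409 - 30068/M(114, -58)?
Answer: -81819965/410514 ≈ -199.31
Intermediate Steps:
M(h, G) = 152 (M(h, G) = 101 + 51 = 152)
-48459/32409 - 30068/M(114, -58) = -48459/32409 - 30068/152 = -48459*1/32409 - 30068*1/152 = -16153/10803 - 7517/38 = -81819965/410514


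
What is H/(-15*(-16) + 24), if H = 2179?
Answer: 2179/264 ≈ 8.2538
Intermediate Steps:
H/(-15*(-16) + 24) = 2179/(-15*(-16) + 24) = 2179/(240 + 24) = 2179/264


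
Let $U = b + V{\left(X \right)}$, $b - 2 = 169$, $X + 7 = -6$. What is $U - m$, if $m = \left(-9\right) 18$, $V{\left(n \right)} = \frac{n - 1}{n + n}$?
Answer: $\frac{4336}{13} \approx 333.54$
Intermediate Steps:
$X = -13$ ($X = -7 - 6 = -13$)
$b = 171$ ($b = 2 + 169 = 171$)
$V{\left(n \right)} = \frac{-1 + n}{2 n}$
$m = -162$
$U = \frac{2230}{13}$ ($U = 171 + \frac{-1 - 13}{2 \left(-13\right)} = 171 + \frac{1}{2} \left(- \frac{1}{13}\right) \left(-14\right) = 171 + \frac{7}{13} = \frac{2230}{13} \approx 171.54$)
$U - m = \frac{2230}{13} - -162 = \frac{2230}{13} + 162 = \frac{4336}{13}$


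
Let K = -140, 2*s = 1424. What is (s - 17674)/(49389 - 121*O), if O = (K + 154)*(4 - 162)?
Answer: -16962/317041 ≈ -0.053501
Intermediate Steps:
s = 712 (s = (1/2)*1424 = 712)
O = -2212 (O = (-140 + 154)*(4 - 162) = 14*(-158) = -2212)
(s - 17674)/(49389 - 121*O) = (712 - 17674)/(49389 - 121*(-2212)) = -16962/(49389 + 267652) = -16962/317041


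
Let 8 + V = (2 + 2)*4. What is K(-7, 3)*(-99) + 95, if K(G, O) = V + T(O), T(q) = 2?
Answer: -895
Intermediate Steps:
V = 8 (V = -8 + (2 + 2)*4 = -8 + 4*4 = -8 + 16 = 8)
K(G, O) = 10 (K(G, O) = 8 + 2 = 10)
K(-7, 3)*(-99) + 95 = 10*(-99) + 95 = -990 + 95 = -895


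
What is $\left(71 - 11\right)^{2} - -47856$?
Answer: $51456$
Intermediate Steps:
$\left(71 - 11\right)^{2} - -47856 = 60^{2} + 47856 = 3600 + 47856 = 51456$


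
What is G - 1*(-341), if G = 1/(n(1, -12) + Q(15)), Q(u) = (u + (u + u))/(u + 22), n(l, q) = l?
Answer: 27999/82 ≈ 341.45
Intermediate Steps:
Q(u) = 3*u/(22 + u) (Q(u) = (u + 2*u)/(22 + u) = (3*u)/(22 + u) = 3*u/(22 + u))
G = 37/82 (G = 1/(1 + 3*15/(22 + 15)) = 1/(1 + 3*15/37) = 1/(1 + 3*15*(1/37)) = 1/(1 + 45/37) = 1/(82/37) = 37/82 ≈ 0.45122)
G - 1*(-341) = 37/82 - 1*(-341) = 37/82 + 341 = 27999/82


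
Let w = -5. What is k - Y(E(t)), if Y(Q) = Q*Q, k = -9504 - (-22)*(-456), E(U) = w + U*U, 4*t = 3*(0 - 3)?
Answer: -5001217/256 ≈ -19536.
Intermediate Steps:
t = -9/4 (t = (3*(0 - 3))/4 = (3*(-3))/4 = (¼)*(-9) = -9/4 ≈ -2.2500)
E(U) = -5 + U² (E(U) = -5 + U*U = -5 + U²)
k = -19536 (k = -9504 - 1*10032 = -9504 - 10032 = -19536)
Y(Q) = Q²
k - Y(E(t)) = -19536 - (-5 + (-9/4)²)² = -19536 - (-5 + 81/16)² = -19536 - (1/16)² = -19536 - 1*1/256 = -19536 - 1/256 = -5001217/256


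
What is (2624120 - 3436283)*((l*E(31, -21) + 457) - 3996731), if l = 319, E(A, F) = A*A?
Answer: 2996650003545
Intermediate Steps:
E(A, F) = A²
(2624120 - 3436283)*((l*E(31, -21) + 457) - 3996731) = (2624120 - 3436283)*((319*31² + 457) - 3996731) = -812163*((319*961 + 457) - 3996731) = -812163*((306559 + 457) - 3996731) = -812163*(307016 - 3996731) = -812163*(-3689715) = 2996650003545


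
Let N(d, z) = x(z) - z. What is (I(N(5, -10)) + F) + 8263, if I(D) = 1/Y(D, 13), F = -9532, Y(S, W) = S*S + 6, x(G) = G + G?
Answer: -134513/106 ≈ -1269.0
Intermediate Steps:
x(G) = 2*G
N(d, z) = z (N(d, z) = 2*z - z = z)
Y(S, W) = 6 + S² (Y(S, W) = S² + 6 = 6 + S²)
I(D) = 1/(6 + D²)
(I(N(5, -10)) + F) + 8263 = (1/(6 + (-10)²) - 9532) + 8263 = (1/(6 + 100) - 9532) + 8263 = (1/106 - 9532) + 8263 = -1010391/106 + 8263 = -134513/106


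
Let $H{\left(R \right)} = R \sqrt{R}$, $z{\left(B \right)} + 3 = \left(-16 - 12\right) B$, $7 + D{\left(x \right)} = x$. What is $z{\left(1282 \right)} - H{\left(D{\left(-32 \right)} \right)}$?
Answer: $-35899 + 39 i \sqrt{39} \approx -35899.0 + 243.55 i$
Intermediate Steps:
$D{\left(x \right)} = -7 + x$
$z{\left(B \right)} = -3 - 28 B$ ($z{\left(B \right)} = -3 + \left(-16 - 12\right) B = -3 - 28 B$)
$H{\left(R \right)} = R^{\frac{3}{2}}$
$z{\left(1282 \right)} - H{\left(D{\left(-32 \right)} \right)} = \left(-3 - 35896\right) - \left(-7 - 32\right)^{\frac{3}{2}} = \left(-3 - 35896\right) - \left(-39\right)^{\frac{3}{2}} = -35899 - - 39 i \sqrt{39} = -35899 + 39 i \sqrt{39}$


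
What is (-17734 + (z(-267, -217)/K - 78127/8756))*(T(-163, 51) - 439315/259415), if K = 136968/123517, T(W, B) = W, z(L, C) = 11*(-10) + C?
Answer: 1925479617823191549/648154759109 ≈ 2.9707e+6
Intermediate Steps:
z(L, C) = -110 + C
K = 136968/123517 (K = 136968*(1/123517) = 136968/123517 ≈ 1.1089)
(-17734 + (z(-267, -217)/K - 78127/8756))*(T(-163, 51) - 439315/259415) = (-17734 + ((-110 - 217)/(136968/123517) - 78127/8756))*(-163 - 439315/259415) = (-17734 + (-327*123517/136968 - 78127*1/8756))*(-163 - 439315*1/259415) = (-17734 + (-13463353/45656 - 78127/8756))*(-163 - 87863/51883) = (-17734 - 30363021295/99940984)*(-8544792/51883) = -1802716431551/99940984*(-8544792/51883) = 1925479617823191549/648154759109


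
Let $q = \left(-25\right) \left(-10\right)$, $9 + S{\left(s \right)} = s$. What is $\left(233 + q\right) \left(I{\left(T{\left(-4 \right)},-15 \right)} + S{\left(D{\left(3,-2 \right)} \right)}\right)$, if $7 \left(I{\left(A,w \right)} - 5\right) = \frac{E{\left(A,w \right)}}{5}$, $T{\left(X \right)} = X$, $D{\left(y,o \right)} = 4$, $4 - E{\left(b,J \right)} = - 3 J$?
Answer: $- \frac{2829}{5} \approx -565.8$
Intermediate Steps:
$E{\left(b,J \right)} = 4 + 3 J$ ($E{\left(b,J \right)} = 4 - - 3 J = 4 + 3 J$)
$S{\left(s \right)} = -9 + s$
$q = 250$
$I{\left(A,w \right)} = \frac{179}{35} + \frac{3 w}{35}$ ($I{\left(A,w \right)} = 5 + \frac{\left(4 + 3 w\right) \frac{1}{5}}{7} = 5 + \frac{\frac{4}{5} + \frac{3 w}{5}}{7} = 5 + \left(\frac{4}{35} + \frac{3 w}{35}\right) = \frac{179}{35} + \frac{3 w}{35}$)
$\left(233 + q\right) \left(I{\left(T{\left(-4 \right)},-15 \right)} + S{\left(D{\left(3,-2 \right)} \right)}\right) = \left(233 + 250\right) \left(\left(\frac{179}{35} + \frac{3}{35} \left(-15\right)\right) + \left(-9 + 4\right)\right) = 483 \left(\left(\frac{179}{35} - \frac{9}{7}\right) - 5\right) = 483 \left(\frac{134}{35} - 5\right) = 483 \left(- \frac{41}{35}\right) = - \frac{2829}{5}$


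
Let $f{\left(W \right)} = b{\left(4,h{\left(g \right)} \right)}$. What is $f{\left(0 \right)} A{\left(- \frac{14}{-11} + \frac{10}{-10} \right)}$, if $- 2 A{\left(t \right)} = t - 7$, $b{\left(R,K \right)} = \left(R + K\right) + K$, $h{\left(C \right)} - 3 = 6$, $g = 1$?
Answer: $74$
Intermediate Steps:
$h{\left(C \right)} = 9$ ($h{\left(C \right)} = 3 + 6 = 9$)
$b{\left(R,K \right)} = R + 2 K$ ($b{\left(R,K \right)} = \left(K + R\right) + K = R + 2 K$)
$f{\left(W \right)} = 22$ ($f{\left(W \right)} = 4 + 2 \cdot 9 = 4 + 18 = 22$)
$A{\left(t \right)} = \frac{7}{2} - \frac{t}{2}$ ($A{\left(t \right)} = - \frac{t - 7}{2} = - \frac{-7 + t}{2} = \frac{7}{2} - \frac{t}{2}$)
$f{\left(0 \right)} A{\left(- \frac{14}{-11} + \frac{10}{-10} \right)} = 22 \left(\frac{7}{2} - \frac{- \frac{14}{-11} + \frac{10}{-10}}{2}\right) = 22 \left(\frac{7}{2} - \frac{\left(-14\right) \left(- \frac{1}{11}\right) + 10 \left(- \frac{1}{10}\right)}{2}\right) = 22 \left(\frac{7}{2} - \frac{\frac{14}{11} - 1}{2}\right) = 22 \left(\frac{7}{2} - \frac{3}{22}\right) = 22 \cdot \frac{37}{11} = 74$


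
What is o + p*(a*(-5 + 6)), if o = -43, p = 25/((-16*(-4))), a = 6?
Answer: -1301/32 ≈ -40.656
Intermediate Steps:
p = 25/64 ≈ 0.39063
o + p*(a*(-5 + 6)) = -43 + 25*(6*(-5 + 6))/64 = -43 + 25*(6*1)/64 = -43 + (25/64)*6 = -43 + 75/32 = -1301/32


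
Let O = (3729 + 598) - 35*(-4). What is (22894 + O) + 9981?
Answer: 37342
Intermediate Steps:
O = 4467 (O = 4327 + 140 = 4467)
(22894 + O) + 9981 = (22894 + 4467) + 9981 = 27361 + 9981 = 37342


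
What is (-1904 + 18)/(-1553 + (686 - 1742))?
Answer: 1886/2609 ≈ 0.72288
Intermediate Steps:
(-1904 + 18)/(-1553 + (686 - 1742)) = -1886/(-1553 - 1056) = -1886/(-2609) = -1886*(-1/2609) = 1886/2609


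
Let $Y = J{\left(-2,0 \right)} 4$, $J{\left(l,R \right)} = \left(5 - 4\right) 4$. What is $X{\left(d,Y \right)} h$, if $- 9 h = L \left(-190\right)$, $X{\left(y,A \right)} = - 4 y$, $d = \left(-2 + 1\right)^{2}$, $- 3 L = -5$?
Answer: $- \frac{3800}{27} \approx -140.74$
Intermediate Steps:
$L = \frac{5}{3}$ ($L = \left(- \frac{1}{3}\right) \left(-5\right) = \frac{5}{3} \approx 1.6667$)
$J{\left(l,R \right)} = 4$ ($J{\left(l,R \right)} = 1 \cdot 4 = 4$)
$d = 1$ ($d = \left(-1\right)^{2} = 1$)
$Y = 16$ ($Y = 4 \cdot 4 = 16$)
$h = \frac{950}{27}$ ($h = - \frac{\frac{5}{3} \left(-190\right)}{9} = \left(- \frac{1}{9}\right) \left(- \frac{950}{3}\right) = \frac{950}{27} \approx 35.185$)
$X{\left(d,Y \right)} h = \left(-4\right) 1 \cdot \frac{950}{27} = \left(-4\right) \frac{950}{27} = - \frac{3800}{27}$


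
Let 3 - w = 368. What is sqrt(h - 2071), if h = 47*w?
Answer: I*sqrt(19226) ≈ 138.66*I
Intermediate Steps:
w = -365 (w = 3 - 1*368 = 3 - 368 = -365)
h = -17155 (h = 47*(-365) = -17155)
sqrt(h - 2071) = sqrt(-17155 - 2071) = sqrt(-19226) = I*sqrt(19226)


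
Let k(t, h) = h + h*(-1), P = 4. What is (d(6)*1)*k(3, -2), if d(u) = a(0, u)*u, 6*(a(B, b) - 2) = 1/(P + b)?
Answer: 0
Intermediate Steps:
k(t, h) = 0 (k(t, h) = h - h = 0)
a(B, b) = 2 + 1/(6*(4 + b))
d(u) = u*(49 + 12*u)/(6*(4 + u)) (d(u) = ((49 + 12*u)/(6*(4 + u)))*u = u*(49 + 12*u)/(6*(4 + u)))
(d(6)*1)*k(3, -2) = (((⅙)*6*(49 + 12*6)/(4 + 6))*1)*0 = (((⅙)*6*(49 + 72)/10)*1)*0 = (((⅙)*6*(⅒)*121)*1)*0 = ((121/10)*1)*0 = (121/10)*0 = 0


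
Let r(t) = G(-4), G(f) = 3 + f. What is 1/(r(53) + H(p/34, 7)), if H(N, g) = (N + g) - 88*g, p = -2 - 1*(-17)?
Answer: -34/20725 ≈ -0.0016405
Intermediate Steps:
r(t) = -1 (r(t) = 3 - 4 = -1)
p = 15 (p = -2 + 17 = 15)
H(N, g) = N - 87*g
1/(r(53) + H(p/34, 7)) = 1/(-1 + (15/34 - 87*7)) = 1/(-1 + (15*(1/34) - 609)) = 1/(-1 + (15/34 - 609)) = 1/(-1 - 20691/34) = 1/(-20725/34) = -34/20725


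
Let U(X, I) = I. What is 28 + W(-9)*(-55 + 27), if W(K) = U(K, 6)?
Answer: -140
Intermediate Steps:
W(K) = 6
28 + W(-9)*(-55 + 27) = 28 + 6*(-55 + 27) = 28 + 6*(-28) = 28 - 168 = -140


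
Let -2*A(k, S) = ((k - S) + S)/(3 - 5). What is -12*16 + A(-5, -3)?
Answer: -773/4 ≈ -193.25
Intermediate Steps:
A(k, S) = k/4 (A(k, S) = -((k - S) + S)/(2*(3 - 5)) = -k/(2*(-2)) = -k*(-1)/(2*2) = -(-1)*k/4 = k/4)
-12*16 + A(-5, -3) = -12*16 + (¼)*(-5) = -192 - 5/4 = -773/4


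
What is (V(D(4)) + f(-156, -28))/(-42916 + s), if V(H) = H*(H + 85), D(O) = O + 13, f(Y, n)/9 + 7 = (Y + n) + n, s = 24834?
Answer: 237/18082 ≈ 0.013107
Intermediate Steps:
f(Y, n) = -63 + 9*Y + 18*n (f(Y, n) = -63 + 9*((Y + n) + n) = -63 + 9*(Y + 2*n) = -63 + (9*Y + 18*n) = -63 + 9*Y + 18*n)
D(O) = 13 + O
V(H) = H*(85 + H)
(V(D(4)) + f(-156, -28))/(-42916 + s) = ((13 + 4)*(85 + (13 + 4)) + (-63 + 9*(-156) + 18*(-28)))/(-42916 + 24834) = (17*(85 + 17) + (-63 - 1404 - 504))/(-18082) = (17*102 - 1971)*(-1/18082) = (1734 - 1971)*(-1/18082) = -237*(-1/18082) = 237/18082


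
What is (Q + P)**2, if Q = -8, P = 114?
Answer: 11236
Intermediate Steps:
(Q + P)**2 = (-8 + 114)**2 = 106**2 = 11236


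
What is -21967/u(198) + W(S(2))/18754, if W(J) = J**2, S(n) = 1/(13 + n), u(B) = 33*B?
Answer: -234073346/69624225 ≈ -3.3620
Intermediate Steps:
-21967/u(198) + W(S(2))/18754 = -21967/(33*198) + (1/(13 + 2))**2/18754 = -21967/6534 + (1/15)**2*(1/18754) = -21967*1/6534 + (1/15)**2*(1/18754) = -1997/594 + (1/225)*(1/18754) = -1997/594 + 1/4219650 = -234073346/69624225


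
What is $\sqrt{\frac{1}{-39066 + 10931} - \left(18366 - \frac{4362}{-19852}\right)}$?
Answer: $\frac{i \sqrt{1432392892141433068210}}{279268010} \approx 135.52 i$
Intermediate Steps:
$\sqrt{\frac{1}{-39066 + 10931} - \left(18366 - \frac{4362}{-19852}\right)} = \sqrt{\frac{1}{-28135} - \left(18366 - - \frac{2181}{9926}\right)} = \sqrt{- \frac{1}{28135} - \frac{182303097}{9926}} = \sqrt{- \frac{5129097644021}{279268010}} = \frac{i \sqrt{1432392892141433068210}}{279268010}$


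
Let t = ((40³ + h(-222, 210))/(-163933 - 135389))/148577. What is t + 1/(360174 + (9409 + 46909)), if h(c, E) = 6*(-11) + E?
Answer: 8878450973/9261192078891324 ≈ 9.5867e-7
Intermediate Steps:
h(c, E) = -66 + E
t = -32072/22236182397 (t = ((40³ + (-66 + 210))/(-163933 - 135389))/148577 = ((64000 + 144)/(-299322))*(1/148577) = (64144*(-1/299322))*(1/148577) = -32072/149661*1/148577 = -32072/22236182397 ≈ -1.4423e-6)
t + 1/(360174 + (9409 + 46909)) = -32072/22236182397 + 1/(360174 + (9409 + 46909)) = -32072/22236182397 + 1/(360174 + 56318) = -32072/22236182397 + 1/416492 = 8878450973/9261192078891324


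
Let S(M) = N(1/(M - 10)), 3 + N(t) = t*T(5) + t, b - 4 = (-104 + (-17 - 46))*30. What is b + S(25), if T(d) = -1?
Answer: -5009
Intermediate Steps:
b = -5006 (b = 4 + (-104 + (-17 - 46))*30 = 4 + (-104 - 63)*30 = 4 - 167*30 = 4 - 5010 = -5006)
N(t) = -3 (N(t) = -3 + (t*(-1) + t) = -3 + (-t + t) = -3 + 0 = -3)
S(M) = -3
b + S(25) = -5006 - 3 = -5009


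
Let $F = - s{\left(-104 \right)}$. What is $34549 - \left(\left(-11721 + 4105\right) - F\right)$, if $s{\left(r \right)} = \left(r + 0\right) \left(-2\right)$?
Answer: $41957$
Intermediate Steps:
$s{\left(r \right)} = - 2 r$ ($s{\left(r \right)} = r \left(-2\right) = - 2 r$)
$F = -208$ ($F = - \left(-2\right) \left(-104\right) = \left(-1\right) 208 = -208$)
$34549 - \left(\left(-11721 + 4105\right) - F\right) = 34549 - \left(\left(-11721 + 4105\right) - -208\right) = 34549 - \left(-7616 + 208\right) = 34549 - -7408 = 34549 + 7408 = 41957$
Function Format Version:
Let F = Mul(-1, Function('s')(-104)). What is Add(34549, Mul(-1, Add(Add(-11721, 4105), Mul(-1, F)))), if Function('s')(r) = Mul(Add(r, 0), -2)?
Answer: 41957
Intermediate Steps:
Function('s')(r) = Mul(-2, r) (Function('s')(r) = Mul(r, -2) = Mul(-2, r))
F = -208 (F = Mul(-1, Mul(-2, -104)) = Mul(-1, 208) = -208)
Add(34549, Mul(-1, Add(Add(-11721, 4105), Mul(-1, F)))) = Add(34549, Mul(-1, Add(Add(-11721, 4105), Mul(-1, -208)))) = Add(34549, Mul(-1, Add(-7616, 208))) = Add(34549, Mul(-1, -7408)) = Add(34549, 7408) = 41957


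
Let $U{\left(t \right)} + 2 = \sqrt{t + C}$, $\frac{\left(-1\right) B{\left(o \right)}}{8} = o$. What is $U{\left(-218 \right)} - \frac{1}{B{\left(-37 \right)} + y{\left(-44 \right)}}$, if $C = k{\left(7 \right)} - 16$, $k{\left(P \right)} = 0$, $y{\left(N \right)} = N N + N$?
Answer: $- \frac{4377}{2188} + 3 i \sqrt{26} \approx -2.0005 + 15.297 i$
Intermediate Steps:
$y{\left(N \right)} = N + N^{2}$ ($y{\left(N \right)} = N^{2} + N = N + N^{2}$)
$B{\left(o \right)} = - 8 o$
$C = -16$ ($C = 0 - 16 = -16$)
$U{\left(t \right)} = -2 + \sqrt{-16 + t}$ ($U{\left(t \right)} = -2 + \sqrt{t - 16} = -2 + \sqrt{-16 + t}$)
$U{\left(-218 \right)} - \frac{1}{B{\left(-37 \right)} + y{\left(-44 \right)}} = \left(-2 + \sqrt{-16 - 218}\right) - \frac{1}{\left(-8\right) \left(-37\right) - 44 \left(1 - 44\right)} = \left(-2 + \sqrt{-234}\right) - \frac{1}{296 - -1892} = \left(-2 + 3 i \sqrt{26}\right) - \frac{1}{296 + 1892} = \left(-2 + 3 i \sqrt{26}\right) - \frac{1}{2188} = - \frac{4377}{2188} + 3 i \sqrt{26}$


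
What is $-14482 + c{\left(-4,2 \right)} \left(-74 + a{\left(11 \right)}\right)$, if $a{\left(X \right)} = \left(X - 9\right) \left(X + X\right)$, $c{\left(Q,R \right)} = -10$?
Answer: $-14182$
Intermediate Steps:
$a{\left(X \right)} = 2 X \left(-9 + X\right)$ ($a{\left(X \right)} = \left(-9 + X\right) 2 X = 2 X \left(-9 + X\right)$)
$-14482 + c{\left(-4,2 \right)} \left(-74 + a{\left(11 \right)}\right) = -14482 - 10 \left(-74 + 2 \cdot 11 \left(-9 + 11\right)\right) = -14482 - 10 \left(-74 + 2 \cdot 11 \cdot 2\right) = -14482 - 10 \left(-74 + 44\right) = -14482 - -300 = -14482 + 300 = -14182$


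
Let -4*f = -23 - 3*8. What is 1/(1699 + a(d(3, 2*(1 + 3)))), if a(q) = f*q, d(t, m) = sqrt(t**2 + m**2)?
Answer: 27184/46024359 - 188*sqrt(73)/46024359 ≈ 0.00055574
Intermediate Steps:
f = 47/4 (f = -(-23 - 3*8)/4 = -(-23 - 24)/4 = -1/4*(-47) = 47/4 ≈ 11.750)
d(t, m) = sqrt(m**2 + t**2)
a(q) = 47*q/4
1/(1699 + a(d(3, 2*(1 + 3)))) = 1/(1699 + 47*sqrt((2*(1 + 3))**2 + 3**2)/4) = 1/(1699 + 47*sqrt((2*4)**2 + 9)/4) = 1/(1699 + 47*sqrt(8**2 + 9)/4) = 1/(1699 + 47*sqrt(64 + 9)/4) = 1/(1699 + 47*sqrt(73)/4)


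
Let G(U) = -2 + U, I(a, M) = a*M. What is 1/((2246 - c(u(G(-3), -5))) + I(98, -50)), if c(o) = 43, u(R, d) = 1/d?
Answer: -1/2697 ≈ -0.00037078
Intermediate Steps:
I(a, M) = M*a
1/((2246 - c(u(G(-3), -5))) + I(98, -50)) = 1/((2246 - 1*43) - 50*98) = 1/((2246 - 43) - 4900) = 1/(2203 - 4900) = 1/(-2697) = -1/2697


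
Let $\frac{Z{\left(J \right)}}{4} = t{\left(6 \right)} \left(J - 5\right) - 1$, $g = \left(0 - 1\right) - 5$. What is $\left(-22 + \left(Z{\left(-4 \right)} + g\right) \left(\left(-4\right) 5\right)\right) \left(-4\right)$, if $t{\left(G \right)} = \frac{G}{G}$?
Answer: $-3592$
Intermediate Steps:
$t{\left(G \right)} = 1$
$g = -6$ ($g = -1 - 5 = -6$)
$Z{\left(J \right)} = -24 + 4 J$ ($Z{\left(J \right)} = 4 \left(1 \left(J - 5\right) - 1\right) = 4 \left(1 \left(-5 + J\right) - 1\right) = 4 \left(\left(-5 + J\right) - 1\right) = 4 \left(-6 + J\right) = -24 + 4 J$)
$\left(-22 + \left(Z{\left(-4 \right)} + g\right) \left(\left(-4\right) 5\right)\right) \left(-4\right) = \left(-22 + \left(\left(-24 + 4 \left(-4\right)\right) - 6\right) \left(\left(-4\right) 5\right)\right) \left(-4\right) = \left(-22 + \left(\left(-24 - 16\right) - 6\right) \left(-20\right)\right) \left(-4\right) = \left(-22 + \left(-40 - 6\right) \left(-20\right)\right) \left(-4\right) = \left(-22 - -920\right) \left(-4\right) = \left(-22 + 920\right) \left(-4\right) = 898 \left(-4\right) = -3592$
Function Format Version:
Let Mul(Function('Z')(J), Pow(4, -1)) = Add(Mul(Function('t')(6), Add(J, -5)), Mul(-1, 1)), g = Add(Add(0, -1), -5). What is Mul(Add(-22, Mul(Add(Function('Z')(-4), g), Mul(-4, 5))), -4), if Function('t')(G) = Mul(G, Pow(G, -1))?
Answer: -3592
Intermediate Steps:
Function('t')(G) = 1
g = -6 (g = Add(-1, -5) = -6)
Function('Z')(J) = Add(-24, Mul(4, J)) (Function('Z')(J) = Mul(4, Add(Mul(1, Add(J, -5)), Mul(-1, 1))) = Mul(4, Add(Mul(1, Add(-5, J)), -1)) = Mul(4, Add(Add(-5, J), -1)) = Mul(4, Add(-6, J)) = Add(-24, Mul(4, J)))
Mul(Add(-22, Mul(Add(Function('Z')(-4), g), Mul(-4, 5))), -4) = Mul(Add(-22, Mul(Add(Add(-24, Mul(4, -4)), -6), Mul(-4, 5))), -4) = Mul(Add(-22, Mul(Add(Add(-24, -16), -6), -20)), -4) = Mul(Add(-22, Mul(Add(-40, -6), -20)), -4) = Mul(Add(-22, Mul(-46, -20)), -4) = Mul(Add(-22, 920), -4) = Mul(898, -4) = -3592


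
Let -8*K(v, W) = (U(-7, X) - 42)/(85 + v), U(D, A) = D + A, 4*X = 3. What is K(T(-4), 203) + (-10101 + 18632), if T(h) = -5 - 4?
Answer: 20747585/2432 ≈ 8531.1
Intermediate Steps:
X = ¾ (X = (¼)*3 = ¾ ≈ 0.75000)
U(D, A) = A + D
T(h) = -9
K(v, W) = 193/(32*(85 + v)) (K(v, W) = -((¾ - 7) - 42)/(8*(85 + v)) = -(-25/4 - 42)/(8*(85 + v)) = -(-193)/(32*(85 + v)) = 193/(32*(85 + v)))
K(T(-4), 203) + (-10101 + 18632) = 193/(32*(85 - 9)) + (-10101 + 18632) = (193/32)/76 + 8531 = (193/32)*(1/76) + 8531 = 193/2432 + 8531 = 20747585/2432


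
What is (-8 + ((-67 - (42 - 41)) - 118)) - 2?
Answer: -196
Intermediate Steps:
(-8 + ((-67 - (42 - 41)) - 118)) - 2 = (-8 + ((-67 - 1*1) - 118)) - 2 = (-8 + ((-67 - 1) - 118)) - 2 = (-8 + (-68 - 118)) - 2 = (-8 - 186) - 2 = -194 - 2 = -196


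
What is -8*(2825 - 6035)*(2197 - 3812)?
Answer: -41473200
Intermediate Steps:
-8*(2825 - 6035)*(2197 - 3812) = -(-25680)*(-1615) = -8*5184150 = -41473200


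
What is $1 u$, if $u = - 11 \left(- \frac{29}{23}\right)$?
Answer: $\frac{319}{23} \approx 13.87$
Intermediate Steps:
$u = \frac{319}{23}$ ($u = - 11 \left(\left(-29\right) \frac{1}{23}\right) = \left(-11\right) \left(- \frac{29}{23}\right) = \frac{319}{23} \approx 13.87$)
$1 u = 1 \cdot \frac{319}{23} = \frac{319}{23}$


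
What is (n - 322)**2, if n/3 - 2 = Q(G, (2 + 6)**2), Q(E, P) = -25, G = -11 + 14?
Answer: 152881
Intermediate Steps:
G = 3
n = -69 (n = 6 + 3*(-25) = 6 - 75 = -69)
(n - 322)**2 = (-69 - 322)**2 = (-391)**2 = 152881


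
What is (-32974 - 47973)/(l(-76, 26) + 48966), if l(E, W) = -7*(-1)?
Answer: -80947/48973 ≈ -1.6529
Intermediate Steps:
l(E, W) = 7
(-32974 - 47973)/(l(-76, 26) + 48966) = (-32974 - 47973)/(7 + 48966) = -80947/48973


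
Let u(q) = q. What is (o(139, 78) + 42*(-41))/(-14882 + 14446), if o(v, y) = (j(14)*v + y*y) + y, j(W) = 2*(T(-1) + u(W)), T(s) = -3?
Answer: -3749/218 ≈ -17.197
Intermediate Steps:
j(W) = -6 + 2*W (j(W) = 2*(-3 + W) = -6 + 2*W)
o(v, y) = y + y**2 + 22*v (o(v, y) = ((-6 + 2*14)*v + y*y) + y = ((-6 + 28)*v + y**2) + y = (22*v + y**2) + y = (y**2 + 22*v) + y = y + y**2 + 22*v)
(o(139, 78) + 42*(-41))/(-14882 + 14446) = ((78 + 78**2 + 22*139) + 42*(-41))/(-14882 + 14446) = ((78 + 6084 + 3058) - 1722)/(-436) = (9220 - 1722)*(-1/436) = 7498*(-1/436) = -3749/218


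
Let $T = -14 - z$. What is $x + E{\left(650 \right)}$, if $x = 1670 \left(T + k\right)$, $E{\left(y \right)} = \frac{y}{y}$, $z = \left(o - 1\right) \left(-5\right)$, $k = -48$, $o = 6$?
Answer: $-61789$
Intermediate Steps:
$z = -25$ ($z = \left(6 - 1\right) \left(-5\right) = 5 \left(-5\right) = -25$)
$E{\left(y \right)} = 1$
$T = 11$ ($T = -14 - -25 = -14 + 25 = 11$)
$x = -61790$ ($x = 1670 \left(11 - 48\right) = 1670 \left(-37\right) = -61790$)
$x + E{\left(650 \right)} = -61790 + 1 = -61789$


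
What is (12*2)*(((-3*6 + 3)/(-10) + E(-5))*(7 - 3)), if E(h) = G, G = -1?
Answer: 48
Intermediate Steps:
E(h) = -1
(12*2)*(((-3*6 + 3)/(-10) + E(-5))*(7 - 3)) = (12*2)*(((-3*6 + 3)/(-10) - 1)*(7 - 3)) = 24*(((-18 + 3)*(-1/10) - 1)*4) = 24*((-15*(-1/10) - 1)*4) = 24*((3/2 - 1)*4) = 24*((1/2)*4) = 24*2 = 48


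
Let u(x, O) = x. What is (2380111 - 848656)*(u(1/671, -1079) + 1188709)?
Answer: 1221524864741700/671 ≈ 1.8205e+12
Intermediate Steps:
(2380111 - 848656)*(u(1/671, -1079) + 1188709) = (2380111 - 848656)*(1/671 + 1188709) = 1531455*(1/671 + 1188709) = 1531455*(797623740/671) = 1221524864741700/671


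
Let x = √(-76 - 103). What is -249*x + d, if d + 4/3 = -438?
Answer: -1318/3 - 249*I*√179 ≈ -439.33 - 3331.4*I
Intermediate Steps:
d = -1318/3 (d = -4/3 - 438 = -1318/3 ≈ -439.33)
x = I*√179 (x = √(-179) = I*√179 ≈ 13.379*I)
-249*x + d = -249*I*√179 - 1318/3 = -1318/3 - 249*I*√179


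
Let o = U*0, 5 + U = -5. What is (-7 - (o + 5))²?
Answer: 144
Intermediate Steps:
U = -10 (U = -5 - 5 = -10)
o = 0 (o = -10*0 = 0)
(-7 - (o + 5))² = (-7 - (0 + 5))² = (-7 - 1*5)² = (-7 - 5)² = (-12)² = 144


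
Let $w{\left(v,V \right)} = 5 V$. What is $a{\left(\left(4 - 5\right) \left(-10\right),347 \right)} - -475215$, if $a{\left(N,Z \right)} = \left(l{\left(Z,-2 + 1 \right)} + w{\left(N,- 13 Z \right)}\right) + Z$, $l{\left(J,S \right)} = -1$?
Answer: $453006$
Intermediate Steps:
$a{\left(N,Z \right)} = -1 - 64 Z$ ($a{\left(N,Z \right)} = \left(-1 + 5 \left(- 13 Z\right)\right) + Z = \left(-1 - 65 Z\right) + Z = -1 - 64 Z$)
$a{\left(\left(4 - 5\right) \left(-10\right),347 \right)} - -475215 = \left(-1 - 22208\right) - -475215 = \left(-1 - 22208\right) + 475215 = -22209 + 475215 = 453006$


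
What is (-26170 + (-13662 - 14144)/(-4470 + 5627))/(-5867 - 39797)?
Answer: 947078/1651039 ≈ 0.57363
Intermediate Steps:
(-26170 + (-13662 - 14144)/(-4470 + 5627))/(-5867 - 39797) = (-26170 - 27806/1157)/(-45664) = (-26170 - 27806*1/1157)*(-1/45664) = (-26170 - 27806/1157)*(-1/45664) = -30306496/1157*(-1/45664) = 947078/1651039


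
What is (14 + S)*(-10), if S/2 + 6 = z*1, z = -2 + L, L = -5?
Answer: 120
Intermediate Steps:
z = -7 (z = -2 - 5 = -7)
S = -26 (S = -12 + 2*(-7*1) = -12 + 2*(-7) = -12 - 14 = -26)
(14 + S)*(-10) = (14 - 26)*(-10) = -12*(-10) = 120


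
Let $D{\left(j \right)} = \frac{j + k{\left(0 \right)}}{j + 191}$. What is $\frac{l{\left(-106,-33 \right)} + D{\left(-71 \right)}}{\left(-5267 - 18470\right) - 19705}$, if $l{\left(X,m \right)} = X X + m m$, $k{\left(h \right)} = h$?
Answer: $- \frac{1478929}{5213040} \approx -0.2837$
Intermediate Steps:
$l{\left(X,m \right)} = X^{2} + m^{2}$
$D{\left(j \right)} = \frac{j}{191 + j}$ ($D{\left(j \right)} = \frac{j + 0}{j + 191} = \frac{j}{191 + j}$)
$\frac{l{\left(-106,-33 \right)} + D{\left(-71 \right)}}{\left(-5267 - 18470\right) - 19705} = \frac{\left(\left(-106\right)^{2} + \left(-33\right)^{2}\right) - \frac{71}{191 - 71}}{\left(-5267 - 18470\right) - 19705} = \frac{\left(11236 + 1089\right) - \frac{71}{120}}{-23737 - 19705} = \frac{12325 - \frac{71}{120}}{-43442} = \left(12325 - \frac{71}{120}\right) \left(- \frac{1}{43442}\right) = \frac{1478929}{120} \left(- \frac{1}{43442}\right) = - \frac{1478929}{5213040}$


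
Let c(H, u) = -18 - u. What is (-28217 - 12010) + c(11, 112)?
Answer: -40357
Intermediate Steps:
(-28217 - 12010) + c(11, 112) = (-28217 - 12010) + (-18 - 1*112) = -40227 + (-18 - 112) = -40227 - 130 = -40357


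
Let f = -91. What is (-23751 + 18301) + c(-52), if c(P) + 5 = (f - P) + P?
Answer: -5546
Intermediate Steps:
c(P) = -96 (c(P) = -5 + ((-91 - P) + P) = -5 - 91 = -96)
(-23751 + 18301) + c(-52) = (-23751 + 18301) - 96 = -5450 - 96 = -5546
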